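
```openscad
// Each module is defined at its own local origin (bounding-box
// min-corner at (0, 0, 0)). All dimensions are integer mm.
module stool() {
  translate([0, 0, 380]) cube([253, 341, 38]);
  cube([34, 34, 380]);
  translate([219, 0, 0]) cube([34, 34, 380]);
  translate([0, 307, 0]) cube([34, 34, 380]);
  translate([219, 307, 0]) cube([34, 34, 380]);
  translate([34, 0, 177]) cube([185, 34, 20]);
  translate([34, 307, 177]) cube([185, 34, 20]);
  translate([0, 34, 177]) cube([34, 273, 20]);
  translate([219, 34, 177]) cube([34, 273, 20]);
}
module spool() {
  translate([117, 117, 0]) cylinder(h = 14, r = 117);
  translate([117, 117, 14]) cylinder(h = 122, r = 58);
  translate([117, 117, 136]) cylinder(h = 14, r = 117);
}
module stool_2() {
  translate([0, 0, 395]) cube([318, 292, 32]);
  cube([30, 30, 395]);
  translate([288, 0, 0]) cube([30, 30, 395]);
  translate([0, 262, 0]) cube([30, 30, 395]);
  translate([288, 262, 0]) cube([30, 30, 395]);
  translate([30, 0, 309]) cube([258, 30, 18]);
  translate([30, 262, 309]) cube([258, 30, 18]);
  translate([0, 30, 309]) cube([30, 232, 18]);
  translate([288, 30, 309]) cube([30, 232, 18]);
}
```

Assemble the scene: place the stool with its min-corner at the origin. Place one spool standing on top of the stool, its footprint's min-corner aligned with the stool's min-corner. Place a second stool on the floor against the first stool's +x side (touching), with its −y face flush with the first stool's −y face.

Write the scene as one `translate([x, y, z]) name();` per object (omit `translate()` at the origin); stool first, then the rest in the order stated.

stool();
translate([0, 0, 418]) spool();
translate([253, 0, 0]) stool_2();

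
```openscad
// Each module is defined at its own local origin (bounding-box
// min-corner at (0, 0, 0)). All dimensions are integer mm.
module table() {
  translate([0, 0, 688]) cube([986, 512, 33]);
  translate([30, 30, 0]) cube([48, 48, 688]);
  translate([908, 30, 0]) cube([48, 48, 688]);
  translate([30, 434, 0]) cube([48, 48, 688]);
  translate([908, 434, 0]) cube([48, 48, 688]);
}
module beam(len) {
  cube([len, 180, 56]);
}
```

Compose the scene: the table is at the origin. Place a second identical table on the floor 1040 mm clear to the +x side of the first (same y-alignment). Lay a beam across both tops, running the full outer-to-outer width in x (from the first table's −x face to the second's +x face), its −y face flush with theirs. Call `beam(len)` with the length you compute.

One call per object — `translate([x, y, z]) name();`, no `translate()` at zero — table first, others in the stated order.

table();
translate([2026, 0, 0]) table();
translate([0, 0, 721]) beam(3012);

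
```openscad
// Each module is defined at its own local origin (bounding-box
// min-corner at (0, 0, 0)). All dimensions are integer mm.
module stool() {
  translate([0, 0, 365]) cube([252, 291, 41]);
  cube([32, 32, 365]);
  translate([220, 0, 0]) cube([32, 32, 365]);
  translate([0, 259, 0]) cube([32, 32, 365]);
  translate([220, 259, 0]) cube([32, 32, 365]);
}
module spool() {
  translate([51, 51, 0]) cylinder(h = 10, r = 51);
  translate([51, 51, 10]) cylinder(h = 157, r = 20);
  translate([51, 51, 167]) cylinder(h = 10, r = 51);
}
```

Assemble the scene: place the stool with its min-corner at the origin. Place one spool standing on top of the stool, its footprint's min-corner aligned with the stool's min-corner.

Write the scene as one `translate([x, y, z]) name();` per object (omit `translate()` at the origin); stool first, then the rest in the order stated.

stool();
translate([0, 0, 406]) spool();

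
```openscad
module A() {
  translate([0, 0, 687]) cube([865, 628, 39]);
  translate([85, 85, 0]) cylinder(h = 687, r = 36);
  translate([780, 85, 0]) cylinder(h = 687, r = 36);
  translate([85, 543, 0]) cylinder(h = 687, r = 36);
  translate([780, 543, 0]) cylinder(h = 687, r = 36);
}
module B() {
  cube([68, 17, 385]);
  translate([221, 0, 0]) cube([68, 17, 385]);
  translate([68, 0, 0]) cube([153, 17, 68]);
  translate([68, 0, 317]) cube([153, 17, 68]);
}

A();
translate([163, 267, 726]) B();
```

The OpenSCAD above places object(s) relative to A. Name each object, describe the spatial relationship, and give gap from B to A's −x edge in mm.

The picture frame's min-x is at 163; the table's min-x is 0; gap = 163 mm.

A is a table. B is a picture frame. The picture frame is on top of the table. The gap from the picture frame to the table's −x edge is 163 mm.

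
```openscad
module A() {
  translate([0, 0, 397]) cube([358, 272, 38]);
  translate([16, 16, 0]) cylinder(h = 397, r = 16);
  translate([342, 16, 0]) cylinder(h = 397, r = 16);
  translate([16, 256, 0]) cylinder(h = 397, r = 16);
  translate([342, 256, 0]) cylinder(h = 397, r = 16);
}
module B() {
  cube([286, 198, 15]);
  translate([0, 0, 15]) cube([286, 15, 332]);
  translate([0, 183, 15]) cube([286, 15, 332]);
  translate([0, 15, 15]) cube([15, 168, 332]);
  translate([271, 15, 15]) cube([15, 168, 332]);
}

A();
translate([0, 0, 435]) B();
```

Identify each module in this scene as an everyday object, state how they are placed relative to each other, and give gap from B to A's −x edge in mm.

A is a stool. B is an open box. The open box is on top of the stool. The gap from the open box to the stool's −x edge is 0 mm.

The open box's min-x is at 0; the stool's min-x is 0; gap = 0 mm.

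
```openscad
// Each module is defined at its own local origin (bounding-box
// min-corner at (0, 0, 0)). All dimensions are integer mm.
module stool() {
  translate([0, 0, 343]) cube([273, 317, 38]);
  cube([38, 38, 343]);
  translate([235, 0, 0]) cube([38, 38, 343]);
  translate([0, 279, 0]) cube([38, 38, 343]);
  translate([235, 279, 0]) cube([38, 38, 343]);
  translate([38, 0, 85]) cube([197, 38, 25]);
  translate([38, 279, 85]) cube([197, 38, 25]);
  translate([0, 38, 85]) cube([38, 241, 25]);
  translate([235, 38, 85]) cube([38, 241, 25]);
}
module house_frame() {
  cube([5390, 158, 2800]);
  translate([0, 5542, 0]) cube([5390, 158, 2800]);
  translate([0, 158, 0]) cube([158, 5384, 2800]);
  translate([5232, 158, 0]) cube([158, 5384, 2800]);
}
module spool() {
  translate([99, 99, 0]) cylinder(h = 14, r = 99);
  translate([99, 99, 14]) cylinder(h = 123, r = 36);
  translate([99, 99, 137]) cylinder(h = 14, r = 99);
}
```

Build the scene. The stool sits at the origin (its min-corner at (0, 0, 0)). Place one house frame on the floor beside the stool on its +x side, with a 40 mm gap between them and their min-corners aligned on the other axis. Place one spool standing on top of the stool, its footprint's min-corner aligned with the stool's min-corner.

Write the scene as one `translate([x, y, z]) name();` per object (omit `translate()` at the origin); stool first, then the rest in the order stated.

stool();
translate([313, 0, 0]) house_frame();
translate([0, 0, 381]) spool();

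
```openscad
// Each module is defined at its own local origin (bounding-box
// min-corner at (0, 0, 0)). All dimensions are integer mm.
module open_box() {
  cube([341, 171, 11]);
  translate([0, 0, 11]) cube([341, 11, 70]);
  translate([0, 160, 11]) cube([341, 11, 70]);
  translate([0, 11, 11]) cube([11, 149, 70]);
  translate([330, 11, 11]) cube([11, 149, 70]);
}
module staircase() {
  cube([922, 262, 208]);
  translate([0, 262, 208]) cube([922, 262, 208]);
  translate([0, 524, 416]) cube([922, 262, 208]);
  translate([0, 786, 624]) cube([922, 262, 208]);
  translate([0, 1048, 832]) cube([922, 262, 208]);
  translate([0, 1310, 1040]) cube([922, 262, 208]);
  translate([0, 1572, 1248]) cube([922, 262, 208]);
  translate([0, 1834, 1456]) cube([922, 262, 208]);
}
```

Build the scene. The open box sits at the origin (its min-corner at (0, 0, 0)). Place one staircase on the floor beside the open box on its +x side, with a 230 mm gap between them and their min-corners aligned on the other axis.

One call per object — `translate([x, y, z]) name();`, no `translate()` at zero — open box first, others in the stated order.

open_box();
translate([571, 0, 0]) staircase();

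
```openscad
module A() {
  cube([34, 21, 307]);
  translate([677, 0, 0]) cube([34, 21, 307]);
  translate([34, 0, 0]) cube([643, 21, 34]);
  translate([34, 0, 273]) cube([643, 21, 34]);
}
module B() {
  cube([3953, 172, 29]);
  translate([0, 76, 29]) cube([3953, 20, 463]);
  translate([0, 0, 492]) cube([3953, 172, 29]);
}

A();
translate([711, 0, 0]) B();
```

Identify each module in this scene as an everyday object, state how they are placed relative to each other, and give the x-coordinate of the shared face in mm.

The picture frame's +x face and the I-beam's −x face are both at x = 711 mm.

A is a picture frame. B is an I-beam. The I-beam is against the picture frame's +x side, with their −y faces flush. The x-coordinate of the shared face is 711 mm.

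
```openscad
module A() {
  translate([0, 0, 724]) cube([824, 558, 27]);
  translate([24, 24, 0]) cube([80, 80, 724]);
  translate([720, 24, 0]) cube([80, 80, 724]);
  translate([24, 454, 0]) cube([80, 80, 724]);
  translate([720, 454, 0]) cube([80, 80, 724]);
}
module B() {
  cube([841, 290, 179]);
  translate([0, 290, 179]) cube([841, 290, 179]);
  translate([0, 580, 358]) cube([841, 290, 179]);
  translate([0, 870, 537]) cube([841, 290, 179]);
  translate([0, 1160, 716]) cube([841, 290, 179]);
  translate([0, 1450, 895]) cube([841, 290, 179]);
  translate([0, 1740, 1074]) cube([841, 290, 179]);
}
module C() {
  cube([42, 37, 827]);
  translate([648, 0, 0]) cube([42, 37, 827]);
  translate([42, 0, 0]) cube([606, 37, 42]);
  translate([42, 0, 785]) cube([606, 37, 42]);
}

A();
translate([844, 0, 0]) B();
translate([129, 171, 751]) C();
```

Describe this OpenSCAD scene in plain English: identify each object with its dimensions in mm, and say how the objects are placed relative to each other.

A is a table: top 824 mm (x) × 558 mm (y), 27 mm thick, upper face at z = 751 mm, on four 80×80 mm square legs, each inset 24 mm from the nearest pair of top edges, running from z = 0 to the bottom of the top.

B is a run of 7 identical solid stair steps. Each tread is 841×290 mm and each step block is 179 mm high. Step 1 rests on the floor; step k is offset from step 1 by (k−1)×290 mm in y and (k−1)×179 mm in z.

C is a rectangular picture frame lying in the x–z plane (depth along y). The opening is 606 mm wide (x) by 743 mm tall (z), surrounded by a border 42 mm wide on all four sides. The frame is 37 mm deep and is made of two full-height vertical stiles with two horizontal rails fitted between them.

The staircase is on the floor beside the table on its +x side. The picture frame is on top of the table.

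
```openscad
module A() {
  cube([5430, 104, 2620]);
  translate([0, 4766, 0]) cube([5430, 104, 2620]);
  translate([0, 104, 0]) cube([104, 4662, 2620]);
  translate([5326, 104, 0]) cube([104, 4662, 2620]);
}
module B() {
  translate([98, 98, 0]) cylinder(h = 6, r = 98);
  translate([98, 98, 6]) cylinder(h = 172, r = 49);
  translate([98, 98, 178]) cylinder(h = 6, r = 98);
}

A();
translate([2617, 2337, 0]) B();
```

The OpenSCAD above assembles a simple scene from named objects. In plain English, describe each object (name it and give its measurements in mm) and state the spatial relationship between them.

A is the wall frame of a small rectangular building: four walls, each 2620 mm tall and 104 mm thick, enclosing a footprint 5430 mm (x) by 4870 mm (y) outside-to-outside, with no floor or roof. The front and back walls (the −y and +y sides) span the full width; the two side walls fit between them.

B is a spool: two coaxial disc flanges of radius 98 mm and thickness 6 mm, joined by a core cylinder of radius 49 mm and height 172 mm. The lower flange rests on z = 0 and the three cylinders share a vertical axis.

The spool sits inside the house frame, centred.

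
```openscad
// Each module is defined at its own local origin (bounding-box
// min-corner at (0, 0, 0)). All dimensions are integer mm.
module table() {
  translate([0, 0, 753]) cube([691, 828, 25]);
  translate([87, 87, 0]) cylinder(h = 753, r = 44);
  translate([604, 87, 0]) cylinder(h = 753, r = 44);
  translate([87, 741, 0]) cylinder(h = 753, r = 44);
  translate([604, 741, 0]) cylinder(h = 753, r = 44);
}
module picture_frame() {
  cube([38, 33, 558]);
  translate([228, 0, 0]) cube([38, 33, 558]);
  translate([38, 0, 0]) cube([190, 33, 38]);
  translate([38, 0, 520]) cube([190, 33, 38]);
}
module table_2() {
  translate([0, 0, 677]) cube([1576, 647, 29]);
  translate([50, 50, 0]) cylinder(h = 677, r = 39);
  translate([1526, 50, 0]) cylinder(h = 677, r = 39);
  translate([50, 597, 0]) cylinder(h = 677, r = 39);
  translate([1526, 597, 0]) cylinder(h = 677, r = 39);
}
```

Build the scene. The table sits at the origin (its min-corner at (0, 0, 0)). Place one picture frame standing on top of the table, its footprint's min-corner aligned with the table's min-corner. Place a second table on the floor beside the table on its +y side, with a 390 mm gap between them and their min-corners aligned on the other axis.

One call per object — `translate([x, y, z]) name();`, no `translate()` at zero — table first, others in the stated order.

table();
translate([0, 0, 778]) picture_frame();
translate([0, 1218, 0]) table_2();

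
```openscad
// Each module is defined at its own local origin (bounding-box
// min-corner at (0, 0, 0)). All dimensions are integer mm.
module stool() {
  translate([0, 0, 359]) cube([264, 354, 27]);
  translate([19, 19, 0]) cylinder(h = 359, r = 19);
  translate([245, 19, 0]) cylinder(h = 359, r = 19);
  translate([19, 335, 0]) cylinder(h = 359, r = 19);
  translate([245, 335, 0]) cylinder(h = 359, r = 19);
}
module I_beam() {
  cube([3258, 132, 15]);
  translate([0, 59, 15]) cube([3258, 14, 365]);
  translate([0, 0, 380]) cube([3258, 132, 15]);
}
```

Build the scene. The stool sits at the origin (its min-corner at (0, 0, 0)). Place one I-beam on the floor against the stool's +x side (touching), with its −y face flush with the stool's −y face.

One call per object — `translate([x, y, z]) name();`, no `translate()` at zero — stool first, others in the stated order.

stool();
translate([264, 0, 0]) I_beam();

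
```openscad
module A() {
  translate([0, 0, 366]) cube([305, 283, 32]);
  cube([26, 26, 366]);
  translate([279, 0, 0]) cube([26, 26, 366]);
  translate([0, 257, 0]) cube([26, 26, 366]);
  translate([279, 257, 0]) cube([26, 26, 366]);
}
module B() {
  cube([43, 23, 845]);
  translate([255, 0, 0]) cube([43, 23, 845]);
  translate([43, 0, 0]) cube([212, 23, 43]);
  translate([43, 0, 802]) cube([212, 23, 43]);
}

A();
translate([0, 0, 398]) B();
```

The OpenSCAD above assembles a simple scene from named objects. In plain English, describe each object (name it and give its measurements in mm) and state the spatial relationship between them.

A is a simple wooden stool: a rectangular seat 305 mm (x) by 283 mm (y), 32 mm thick, top face at z = 398 mm, on four square legs, each 26×26 mm in cross-section. The legs rest on z = 0, each flush with a corner of the seat.

B is a picture frame with a 212×759 mm rectangular opening (x by z) and a uniform 43 mm border on every side. Frame depth is 23 mm along y. It is built from two vertical stiles running the full outside height and two horizontal rails spanning the gap between the stiles.

The picture frame is on top of the stool.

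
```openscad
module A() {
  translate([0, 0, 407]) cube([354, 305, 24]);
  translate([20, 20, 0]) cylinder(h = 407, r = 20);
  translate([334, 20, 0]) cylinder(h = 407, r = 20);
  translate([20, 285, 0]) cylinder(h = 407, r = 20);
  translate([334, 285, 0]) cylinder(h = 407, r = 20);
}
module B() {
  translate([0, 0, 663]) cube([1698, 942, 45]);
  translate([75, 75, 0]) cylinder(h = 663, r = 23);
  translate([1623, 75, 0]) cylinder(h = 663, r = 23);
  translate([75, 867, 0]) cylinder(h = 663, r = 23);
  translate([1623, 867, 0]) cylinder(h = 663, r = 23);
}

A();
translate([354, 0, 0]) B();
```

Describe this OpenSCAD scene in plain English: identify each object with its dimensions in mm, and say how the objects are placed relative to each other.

A is a four-legged stool. The seat is a 354×305×24 mm slab whose top surface is at z = 431 mm; four round legs, each 40 mm in diameter, run from the floor (z = 0) to the underside of the seat, each leg's axis is inset half a diameter from the nearest pair of seat edges (so the leg's bounding box is flush with the corner).

B is a table: top 1698 mm (x) × 942 mm (y), 45 mm thick, upper face at z = 708 mm, on four round legs of 46 mm diameter, each leg's bounding box inset 52 mm from the nearest pair of top edges, running from z = 0 to the bottom of the top.

The table is against the stool's +x side, with their −y faces flush.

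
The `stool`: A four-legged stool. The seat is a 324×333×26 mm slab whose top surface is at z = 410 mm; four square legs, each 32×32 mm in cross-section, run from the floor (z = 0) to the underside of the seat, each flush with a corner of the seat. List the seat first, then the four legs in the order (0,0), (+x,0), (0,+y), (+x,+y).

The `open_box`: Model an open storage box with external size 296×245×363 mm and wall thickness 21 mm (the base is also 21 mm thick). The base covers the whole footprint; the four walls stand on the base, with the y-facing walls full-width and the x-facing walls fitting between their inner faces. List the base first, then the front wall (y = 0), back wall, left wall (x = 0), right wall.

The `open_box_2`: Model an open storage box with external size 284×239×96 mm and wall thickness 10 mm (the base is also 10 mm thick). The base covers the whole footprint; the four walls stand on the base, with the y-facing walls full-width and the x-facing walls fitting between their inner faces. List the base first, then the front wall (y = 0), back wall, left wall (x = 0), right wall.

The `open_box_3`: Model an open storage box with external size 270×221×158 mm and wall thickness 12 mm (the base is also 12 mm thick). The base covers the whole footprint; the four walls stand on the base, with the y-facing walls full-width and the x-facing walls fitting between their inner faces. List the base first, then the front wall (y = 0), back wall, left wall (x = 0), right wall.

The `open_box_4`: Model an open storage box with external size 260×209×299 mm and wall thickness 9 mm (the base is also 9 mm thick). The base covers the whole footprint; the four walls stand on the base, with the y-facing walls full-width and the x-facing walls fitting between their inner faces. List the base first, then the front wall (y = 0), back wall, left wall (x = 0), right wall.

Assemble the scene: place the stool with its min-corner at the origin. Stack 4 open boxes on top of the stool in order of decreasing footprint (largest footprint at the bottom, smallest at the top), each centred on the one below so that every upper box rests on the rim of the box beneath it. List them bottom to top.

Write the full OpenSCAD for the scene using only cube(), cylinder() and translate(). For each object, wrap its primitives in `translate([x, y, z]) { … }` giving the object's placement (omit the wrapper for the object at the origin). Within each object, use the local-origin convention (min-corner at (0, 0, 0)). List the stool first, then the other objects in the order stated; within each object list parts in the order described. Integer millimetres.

translate([0, 0, 384]) cube([324, 333, 26]);
cube([32, 32, 384]);
translate([292, 0, 0]) cube([32, 32, 384]);
translate([0, 301, 0]) cube([32, 32, 384]);
translate([292, 301, 0]) cube([32, 32, 384]);
translate([14, 44, 410]) {
  cube([296, 245, 21]);
  translate([0, 0, 21]) cube([296, 21, 342]);
  translate([0, 224, 21]) cube([296, 21, 342]);
  translate([0, 21, 21]) cube([21, 203, 342]);
  translate([275, 21, 21]) cube([21, 203, 342]);
}
translate([20, 47, 773]) {
  cube([284, 239, 10]);
  translate([0, 0, 10]) cube([284, 10, 86]);
  translate([0, 229, 10]) cube([284, 10, 86]);
  translate([0, 10, 10]) cube([10, 219, 86]);
  translate([274, 10, 10]) cube([10, 219, 86]);
}
translate([27, 56, 869]) {
  cube([270, 221, 12]);
  translate([0, 0, 12]) cube([270, 12, 146]);
  translate([0, 209, 12]) cube([270, 12, 146]);
  translate([0, 12, 12]) cube([12, 197, 146]);
  translate([258, 12, 12]) cube([12, 197, 146]);
}
translate([32, 62, 1027]) {
  cube([260, 209, 9]);
  translate([0, 0, 9]) cube([260, 9, 290]);
  translate([0, 200, 9]) cube([260, 9, 290]);
  translate([0, 9, 9]) cube([9, 191, 290]);
  translate([251, 9, 9]) cube([9, 191, 290]);
}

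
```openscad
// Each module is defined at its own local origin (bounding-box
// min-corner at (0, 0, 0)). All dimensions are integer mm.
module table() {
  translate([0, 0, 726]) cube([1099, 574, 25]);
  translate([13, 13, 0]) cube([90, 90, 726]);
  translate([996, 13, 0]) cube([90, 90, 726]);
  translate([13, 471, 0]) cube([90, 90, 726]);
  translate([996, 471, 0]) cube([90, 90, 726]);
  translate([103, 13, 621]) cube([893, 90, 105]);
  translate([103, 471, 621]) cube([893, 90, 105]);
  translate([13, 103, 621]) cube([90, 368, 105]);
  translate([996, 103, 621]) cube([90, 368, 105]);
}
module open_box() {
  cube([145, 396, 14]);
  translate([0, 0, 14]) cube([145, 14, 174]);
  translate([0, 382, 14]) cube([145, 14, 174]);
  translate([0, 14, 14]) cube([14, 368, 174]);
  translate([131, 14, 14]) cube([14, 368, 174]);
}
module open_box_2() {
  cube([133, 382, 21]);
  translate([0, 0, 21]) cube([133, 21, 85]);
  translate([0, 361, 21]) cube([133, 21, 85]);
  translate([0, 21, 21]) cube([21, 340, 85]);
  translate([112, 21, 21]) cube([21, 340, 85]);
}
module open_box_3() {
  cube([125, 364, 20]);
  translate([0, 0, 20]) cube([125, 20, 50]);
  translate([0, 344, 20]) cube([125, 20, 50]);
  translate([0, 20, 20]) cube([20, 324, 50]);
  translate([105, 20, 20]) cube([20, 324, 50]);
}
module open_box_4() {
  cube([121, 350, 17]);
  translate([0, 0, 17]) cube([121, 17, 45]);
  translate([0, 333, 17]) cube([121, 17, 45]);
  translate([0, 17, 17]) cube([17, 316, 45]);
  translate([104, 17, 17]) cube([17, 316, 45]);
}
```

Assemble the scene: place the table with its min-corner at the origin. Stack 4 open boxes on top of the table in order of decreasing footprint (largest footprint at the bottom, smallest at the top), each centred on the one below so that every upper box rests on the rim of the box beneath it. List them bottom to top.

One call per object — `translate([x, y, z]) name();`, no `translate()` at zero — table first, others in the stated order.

table();
translate([477, 89, 751]) open_box();
translate([483, 96, 939]) open_box_2();
translate([487, 105, 1045]) open_box_3();
translate([489, 112, 1115]) open_box_4();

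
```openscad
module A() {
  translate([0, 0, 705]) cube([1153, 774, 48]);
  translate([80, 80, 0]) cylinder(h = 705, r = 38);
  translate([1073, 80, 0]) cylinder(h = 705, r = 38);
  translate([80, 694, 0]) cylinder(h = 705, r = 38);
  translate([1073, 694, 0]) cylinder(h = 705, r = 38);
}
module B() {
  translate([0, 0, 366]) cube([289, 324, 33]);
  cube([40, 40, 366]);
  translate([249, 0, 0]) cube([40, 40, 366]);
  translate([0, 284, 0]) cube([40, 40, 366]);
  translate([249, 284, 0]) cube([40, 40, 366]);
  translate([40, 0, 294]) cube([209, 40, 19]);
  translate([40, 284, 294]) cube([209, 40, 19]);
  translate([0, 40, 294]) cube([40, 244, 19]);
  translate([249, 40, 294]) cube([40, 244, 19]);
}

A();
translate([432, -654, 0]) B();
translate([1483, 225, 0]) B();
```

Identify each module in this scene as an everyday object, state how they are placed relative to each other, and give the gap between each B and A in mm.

Each stool's nearest face is 330 mm from the table's bounding box.

A is a table. B is a stool. Two stools sit around the table at the −y, +x sides. The gap between each stool and the table is 330 mm.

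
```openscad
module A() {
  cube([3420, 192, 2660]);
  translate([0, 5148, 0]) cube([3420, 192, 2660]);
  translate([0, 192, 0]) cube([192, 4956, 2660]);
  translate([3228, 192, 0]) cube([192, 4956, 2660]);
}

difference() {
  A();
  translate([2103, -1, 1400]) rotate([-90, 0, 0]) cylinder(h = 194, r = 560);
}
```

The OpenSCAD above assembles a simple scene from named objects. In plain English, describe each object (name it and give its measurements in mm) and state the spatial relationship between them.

A is the wall frame of a small rectangular building: four walls, each 2660 mm tall and 192 mm thick, enclosing a footprint 3420 mm (x) by 5340 mm (y) outside-to-outside, with no floor or roof. The front and back walls (the −y and +y sides) span the full width; the two side walls fit between them.

The house frame has a circular hole of radius 560 mm through its front wall, centred at (x = 2103, z = 1400).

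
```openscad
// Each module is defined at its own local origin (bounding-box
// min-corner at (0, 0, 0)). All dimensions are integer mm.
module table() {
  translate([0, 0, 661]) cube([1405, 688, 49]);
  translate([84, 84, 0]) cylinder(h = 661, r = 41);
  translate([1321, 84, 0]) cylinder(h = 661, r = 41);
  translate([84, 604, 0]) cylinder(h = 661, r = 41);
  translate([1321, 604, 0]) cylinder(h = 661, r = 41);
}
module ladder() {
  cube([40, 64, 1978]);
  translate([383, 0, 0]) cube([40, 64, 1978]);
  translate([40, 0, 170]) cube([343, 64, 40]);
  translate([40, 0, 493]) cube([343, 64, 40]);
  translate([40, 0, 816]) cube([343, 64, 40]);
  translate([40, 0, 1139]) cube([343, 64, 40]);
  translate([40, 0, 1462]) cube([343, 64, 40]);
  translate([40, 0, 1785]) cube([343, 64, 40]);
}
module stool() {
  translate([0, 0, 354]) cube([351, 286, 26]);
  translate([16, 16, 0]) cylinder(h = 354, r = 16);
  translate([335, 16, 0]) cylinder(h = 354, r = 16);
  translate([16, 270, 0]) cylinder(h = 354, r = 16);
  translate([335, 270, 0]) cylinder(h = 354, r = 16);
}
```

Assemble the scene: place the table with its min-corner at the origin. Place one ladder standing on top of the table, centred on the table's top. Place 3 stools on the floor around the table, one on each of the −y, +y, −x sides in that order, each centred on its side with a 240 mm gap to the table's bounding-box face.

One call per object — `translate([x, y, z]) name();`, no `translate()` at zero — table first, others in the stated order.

table();
translate([491, 312, 710]) ladder();
translate([527, -526, 0]) stool();
translate([527, 928, 0]) stool();
translate([-591, 201, 0]) stool();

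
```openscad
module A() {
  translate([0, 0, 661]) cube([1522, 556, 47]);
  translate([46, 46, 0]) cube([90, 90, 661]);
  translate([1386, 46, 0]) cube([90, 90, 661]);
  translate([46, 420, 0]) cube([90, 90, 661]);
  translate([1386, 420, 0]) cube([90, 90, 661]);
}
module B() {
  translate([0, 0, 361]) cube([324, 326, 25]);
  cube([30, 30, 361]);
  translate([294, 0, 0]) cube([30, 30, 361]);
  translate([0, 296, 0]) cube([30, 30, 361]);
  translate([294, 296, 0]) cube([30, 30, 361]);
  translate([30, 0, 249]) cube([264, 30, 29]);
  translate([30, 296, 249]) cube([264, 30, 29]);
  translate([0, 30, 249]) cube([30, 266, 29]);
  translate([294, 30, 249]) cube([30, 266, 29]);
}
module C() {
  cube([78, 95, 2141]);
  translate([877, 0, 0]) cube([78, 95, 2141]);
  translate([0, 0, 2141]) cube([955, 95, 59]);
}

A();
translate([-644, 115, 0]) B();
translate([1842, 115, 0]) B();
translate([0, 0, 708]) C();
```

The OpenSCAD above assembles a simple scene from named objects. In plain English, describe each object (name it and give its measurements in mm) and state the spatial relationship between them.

A is a table: top 1522 mm (x) × 556 mm (y), 47 mm thick, upper face at z = 708 mm, on four 90×90 mm square legs, each inset 46 mm from the nearest pair of top edges, running from z = 0 to the bottom of the top.

B is a simple wooden stool: a rectangular seat 324 mm (x) by 326 mm (y), 25 mm thick, top face at z = 386 mm, on four square legs, each 30×30 mm in cross-section. The legs rest on z = 0, each flush with a corner of the seat. Four stretchers, 30 mm wide and 29 mm tall, connect adjacent legs with their undersides at z = 249 mm, each running between the inner faces of the legs it joins and aligned with the legs' outer faces on the other axis.

C is a rectangular door frame: two vertical jambs of 78×95 mm section, 2141 mm tall, with a clear opening 799 mm wide between their inner faces. A header 59 mm tall and 95 mm deep lies on top of the jambs and spans the full outside width.

Two stools sit around the table at the −x, +x sides. The door frame is on top of the table.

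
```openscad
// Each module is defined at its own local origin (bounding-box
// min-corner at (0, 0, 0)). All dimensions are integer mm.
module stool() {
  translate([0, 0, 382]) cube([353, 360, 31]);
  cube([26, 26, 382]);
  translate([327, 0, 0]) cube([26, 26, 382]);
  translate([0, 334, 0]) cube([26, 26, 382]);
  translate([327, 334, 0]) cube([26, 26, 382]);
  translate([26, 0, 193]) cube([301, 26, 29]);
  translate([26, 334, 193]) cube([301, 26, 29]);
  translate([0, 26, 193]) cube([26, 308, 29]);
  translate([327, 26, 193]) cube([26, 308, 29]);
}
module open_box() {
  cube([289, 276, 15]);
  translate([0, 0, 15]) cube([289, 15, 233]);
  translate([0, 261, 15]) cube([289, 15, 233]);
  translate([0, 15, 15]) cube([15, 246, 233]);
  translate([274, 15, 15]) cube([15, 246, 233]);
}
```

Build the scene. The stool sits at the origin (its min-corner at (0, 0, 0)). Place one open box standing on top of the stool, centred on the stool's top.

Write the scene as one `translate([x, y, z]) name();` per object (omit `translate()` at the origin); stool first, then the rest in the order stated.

stool();
translate([32, 42, 413]) open_box();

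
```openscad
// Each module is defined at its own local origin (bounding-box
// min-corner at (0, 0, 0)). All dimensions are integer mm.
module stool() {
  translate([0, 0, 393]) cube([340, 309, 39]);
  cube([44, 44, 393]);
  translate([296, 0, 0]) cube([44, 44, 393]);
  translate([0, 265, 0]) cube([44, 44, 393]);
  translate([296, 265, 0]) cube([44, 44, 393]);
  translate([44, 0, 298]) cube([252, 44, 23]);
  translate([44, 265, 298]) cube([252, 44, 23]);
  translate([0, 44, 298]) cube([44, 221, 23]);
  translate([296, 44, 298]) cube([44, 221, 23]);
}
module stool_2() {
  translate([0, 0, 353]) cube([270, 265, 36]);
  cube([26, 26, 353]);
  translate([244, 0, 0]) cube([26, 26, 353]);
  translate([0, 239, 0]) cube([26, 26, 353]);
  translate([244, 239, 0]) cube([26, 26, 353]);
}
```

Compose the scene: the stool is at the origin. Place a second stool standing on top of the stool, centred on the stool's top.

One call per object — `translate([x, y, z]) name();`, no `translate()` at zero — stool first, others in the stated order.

stool();
translate([35, 22, 432]) stool_2();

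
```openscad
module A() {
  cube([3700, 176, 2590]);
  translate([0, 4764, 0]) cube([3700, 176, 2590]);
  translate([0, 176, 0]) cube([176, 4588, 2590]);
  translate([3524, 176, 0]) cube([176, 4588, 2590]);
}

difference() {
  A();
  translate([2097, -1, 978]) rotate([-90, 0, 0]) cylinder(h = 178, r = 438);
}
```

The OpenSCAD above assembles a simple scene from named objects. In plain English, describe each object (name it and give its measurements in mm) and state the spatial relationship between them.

A is the wall frame of a small rectangular building: four walls, each 2590 mm tall and 176 mm thick, enclosing a footprint 3700 mm (x) by 4940 mm (y) outside-to-outside, with no floor or roof. The front and back walls (the −y and +y sides) span the full width; the two side walls fit between them.

The house frame has a circular hole of radius 438 mm through its front wall, centred at (x = 2097, z = 978).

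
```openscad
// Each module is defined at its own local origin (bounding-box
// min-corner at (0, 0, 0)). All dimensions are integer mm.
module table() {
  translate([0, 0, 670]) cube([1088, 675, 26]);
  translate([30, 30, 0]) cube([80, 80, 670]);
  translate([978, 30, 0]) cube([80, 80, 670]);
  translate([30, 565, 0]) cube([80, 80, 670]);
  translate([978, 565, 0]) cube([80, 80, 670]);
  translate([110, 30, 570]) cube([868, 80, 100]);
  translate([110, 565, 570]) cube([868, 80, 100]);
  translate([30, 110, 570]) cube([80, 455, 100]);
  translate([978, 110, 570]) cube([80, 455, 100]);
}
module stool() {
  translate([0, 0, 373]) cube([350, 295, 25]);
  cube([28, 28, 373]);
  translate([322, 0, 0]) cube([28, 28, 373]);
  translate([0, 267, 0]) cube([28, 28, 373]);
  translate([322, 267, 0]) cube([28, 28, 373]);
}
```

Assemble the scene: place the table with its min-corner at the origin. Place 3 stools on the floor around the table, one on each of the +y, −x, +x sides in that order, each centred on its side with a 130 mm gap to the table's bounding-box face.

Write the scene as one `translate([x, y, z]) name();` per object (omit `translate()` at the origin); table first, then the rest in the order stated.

table();
translate([369, 805, 0]) stool();
translate([-480, 190, 0]) stool();
translate([1218, 190, 0]) stool();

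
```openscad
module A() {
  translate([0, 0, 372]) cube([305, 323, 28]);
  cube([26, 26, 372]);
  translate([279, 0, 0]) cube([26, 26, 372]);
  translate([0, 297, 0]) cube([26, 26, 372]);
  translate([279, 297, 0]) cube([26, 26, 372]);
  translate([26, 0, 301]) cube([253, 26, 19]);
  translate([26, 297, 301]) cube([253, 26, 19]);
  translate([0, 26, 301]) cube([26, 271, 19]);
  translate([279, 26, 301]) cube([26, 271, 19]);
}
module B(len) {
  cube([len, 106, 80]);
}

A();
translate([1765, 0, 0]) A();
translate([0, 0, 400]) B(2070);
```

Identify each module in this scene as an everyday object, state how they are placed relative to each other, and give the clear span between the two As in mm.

A is a stool. B is a beam. A beam spans the tops of two stools. The clear span between the two stools is 1460 mm.

Second stool starts at x = 1765; first ends at x = 305; clear span = 1765 − 305 = 1460 mm.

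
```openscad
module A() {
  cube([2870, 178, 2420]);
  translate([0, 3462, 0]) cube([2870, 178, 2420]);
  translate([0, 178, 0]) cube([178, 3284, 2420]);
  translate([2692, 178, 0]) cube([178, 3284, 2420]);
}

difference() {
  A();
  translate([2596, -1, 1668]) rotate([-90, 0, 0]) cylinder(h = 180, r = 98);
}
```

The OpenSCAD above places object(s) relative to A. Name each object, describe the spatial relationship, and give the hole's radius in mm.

The subtracted cylinder has r = 98 mm.

A is a house frame. The house frame has a circular hole through its front wall. The hole's radius is 98 mm.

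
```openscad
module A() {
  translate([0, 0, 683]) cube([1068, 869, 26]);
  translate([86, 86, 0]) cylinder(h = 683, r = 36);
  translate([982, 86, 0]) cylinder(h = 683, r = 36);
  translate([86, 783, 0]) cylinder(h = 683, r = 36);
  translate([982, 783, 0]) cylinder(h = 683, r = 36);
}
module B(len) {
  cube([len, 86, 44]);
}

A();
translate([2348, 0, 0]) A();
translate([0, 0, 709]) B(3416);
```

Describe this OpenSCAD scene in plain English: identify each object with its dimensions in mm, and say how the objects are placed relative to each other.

A is a table: top 1068 mm (x) × 869 mm (y), 26 mm thick, upper face at z = 709 mm, on four round legs of 72 mm diameter, each leg's bounding box inset 50 mm from the nearest pair of top edges, running from z = 0 to the bottom of the top.

B is a rectangular beam 3416 mm long (x), 86 mm deep (y), 44 mm thick (z).

The beam spans the tops of two tables placed 1280 mm apart, resting at z = 709 mm.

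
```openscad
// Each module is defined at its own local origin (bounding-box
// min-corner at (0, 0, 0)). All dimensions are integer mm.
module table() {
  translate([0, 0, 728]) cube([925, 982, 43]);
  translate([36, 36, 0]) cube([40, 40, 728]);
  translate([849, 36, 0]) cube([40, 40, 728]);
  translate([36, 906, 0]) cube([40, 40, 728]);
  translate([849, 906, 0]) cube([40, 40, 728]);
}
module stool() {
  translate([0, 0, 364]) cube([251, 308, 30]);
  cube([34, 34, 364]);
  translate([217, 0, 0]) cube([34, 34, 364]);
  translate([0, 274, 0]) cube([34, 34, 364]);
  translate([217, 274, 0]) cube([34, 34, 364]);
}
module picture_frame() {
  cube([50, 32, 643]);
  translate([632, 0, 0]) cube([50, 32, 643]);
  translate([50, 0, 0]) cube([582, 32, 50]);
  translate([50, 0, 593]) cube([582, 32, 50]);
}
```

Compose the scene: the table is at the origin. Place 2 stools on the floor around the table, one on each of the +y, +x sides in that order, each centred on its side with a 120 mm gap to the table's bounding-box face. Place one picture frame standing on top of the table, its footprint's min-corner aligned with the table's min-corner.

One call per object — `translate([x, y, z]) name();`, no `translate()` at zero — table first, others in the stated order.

table();
translate([337, 1102, 0]) stool();
translate([1045, 337, 0]) stool();
translate([0, 0, 771]) picture_frame();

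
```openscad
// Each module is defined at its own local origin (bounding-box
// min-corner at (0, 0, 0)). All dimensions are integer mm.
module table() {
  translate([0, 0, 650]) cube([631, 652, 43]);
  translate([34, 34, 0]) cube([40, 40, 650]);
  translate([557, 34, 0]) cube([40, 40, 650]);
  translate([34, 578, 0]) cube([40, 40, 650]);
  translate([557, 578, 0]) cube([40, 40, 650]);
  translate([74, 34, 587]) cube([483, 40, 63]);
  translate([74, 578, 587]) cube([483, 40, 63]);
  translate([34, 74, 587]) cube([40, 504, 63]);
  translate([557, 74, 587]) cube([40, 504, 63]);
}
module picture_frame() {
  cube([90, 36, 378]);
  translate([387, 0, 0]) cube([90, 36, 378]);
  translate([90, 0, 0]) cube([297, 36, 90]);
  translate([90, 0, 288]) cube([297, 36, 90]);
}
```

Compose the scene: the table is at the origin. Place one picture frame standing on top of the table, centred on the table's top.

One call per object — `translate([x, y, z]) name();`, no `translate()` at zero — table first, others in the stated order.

table();
translate([77, 308, 693]) picture_frame();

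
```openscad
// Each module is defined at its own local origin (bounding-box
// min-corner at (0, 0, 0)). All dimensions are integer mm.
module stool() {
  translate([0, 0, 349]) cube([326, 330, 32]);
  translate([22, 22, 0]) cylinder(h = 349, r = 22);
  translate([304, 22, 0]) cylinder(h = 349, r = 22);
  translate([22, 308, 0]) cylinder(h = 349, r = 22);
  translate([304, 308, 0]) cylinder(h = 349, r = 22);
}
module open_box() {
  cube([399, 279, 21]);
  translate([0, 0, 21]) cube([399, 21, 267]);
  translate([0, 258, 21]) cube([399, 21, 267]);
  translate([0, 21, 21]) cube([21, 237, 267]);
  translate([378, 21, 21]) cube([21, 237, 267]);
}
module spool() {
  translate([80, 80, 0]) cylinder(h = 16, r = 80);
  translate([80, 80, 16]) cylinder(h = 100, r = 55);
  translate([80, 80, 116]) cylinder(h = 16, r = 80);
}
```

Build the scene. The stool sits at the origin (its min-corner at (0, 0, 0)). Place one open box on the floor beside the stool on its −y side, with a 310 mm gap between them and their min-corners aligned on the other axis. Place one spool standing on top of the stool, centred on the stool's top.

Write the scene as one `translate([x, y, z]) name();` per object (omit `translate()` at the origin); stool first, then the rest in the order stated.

stool();
translate([0, -589, 0]) open_box();
translate([83, 85, 381]) spool();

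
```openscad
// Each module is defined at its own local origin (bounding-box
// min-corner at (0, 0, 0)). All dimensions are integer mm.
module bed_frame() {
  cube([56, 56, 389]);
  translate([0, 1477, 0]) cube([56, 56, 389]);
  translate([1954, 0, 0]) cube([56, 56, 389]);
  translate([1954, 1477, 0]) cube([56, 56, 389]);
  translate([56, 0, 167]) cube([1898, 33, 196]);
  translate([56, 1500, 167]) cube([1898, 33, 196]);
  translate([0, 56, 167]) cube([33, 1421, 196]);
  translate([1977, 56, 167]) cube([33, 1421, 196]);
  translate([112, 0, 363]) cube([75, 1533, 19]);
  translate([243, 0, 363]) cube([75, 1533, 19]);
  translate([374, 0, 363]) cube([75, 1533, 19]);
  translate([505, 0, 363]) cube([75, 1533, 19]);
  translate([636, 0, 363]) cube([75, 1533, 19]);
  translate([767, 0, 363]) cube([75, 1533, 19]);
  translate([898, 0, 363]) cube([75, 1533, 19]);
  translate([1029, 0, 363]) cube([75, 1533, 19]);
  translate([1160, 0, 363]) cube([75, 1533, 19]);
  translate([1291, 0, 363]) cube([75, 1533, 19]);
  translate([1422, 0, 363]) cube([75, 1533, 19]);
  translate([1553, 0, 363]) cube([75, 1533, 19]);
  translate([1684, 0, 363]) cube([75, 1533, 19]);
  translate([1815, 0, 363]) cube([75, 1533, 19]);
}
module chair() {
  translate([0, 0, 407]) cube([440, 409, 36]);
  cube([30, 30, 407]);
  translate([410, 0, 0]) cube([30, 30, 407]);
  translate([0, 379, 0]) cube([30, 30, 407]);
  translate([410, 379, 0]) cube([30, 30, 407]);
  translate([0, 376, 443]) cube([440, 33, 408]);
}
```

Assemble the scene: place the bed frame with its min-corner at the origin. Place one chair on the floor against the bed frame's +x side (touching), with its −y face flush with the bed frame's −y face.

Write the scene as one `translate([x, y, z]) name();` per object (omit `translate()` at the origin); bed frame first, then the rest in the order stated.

bed_frame();
translate([2010, 0, 0]) chair();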